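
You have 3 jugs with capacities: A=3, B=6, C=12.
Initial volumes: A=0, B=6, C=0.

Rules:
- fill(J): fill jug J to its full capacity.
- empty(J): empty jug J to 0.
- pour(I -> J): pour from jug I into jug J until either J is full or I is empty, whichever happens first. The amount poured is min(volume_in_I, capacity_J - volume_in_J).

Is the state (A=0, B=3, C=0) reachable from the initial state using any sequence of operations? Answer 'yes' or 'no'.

Answer: yes

Derivation:
BFS from (A=0, B=6, C=0):
  1. pour(B -> A) -> (A=3 B=3 C=0)
  2. empty(A) -> (A=0 B=3 C=0)
Target reached → yes.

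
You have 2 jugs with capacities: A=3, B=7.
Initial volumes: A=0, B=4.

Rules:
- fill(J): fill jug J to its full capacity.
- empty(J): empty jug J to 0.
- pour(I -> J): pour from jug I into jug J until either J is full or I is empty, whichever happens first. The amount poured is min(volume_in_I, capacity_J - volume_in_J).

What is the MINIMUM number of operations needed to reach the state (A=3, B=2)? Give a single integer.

Answer: 7

Derivation:
BFS from (A=0, B=4). One shortest path:
  1. pour(B -> A) -> (A=3 B=1)
  2. empty(A) -> (A=0 B=1)
  3. pour(B -> A) -> (A=1 B=0)
  4. fill(B) -> (A=1 B=7)
  5. pour(B -> A) -> (A=3 B=5)
  6. empty(A) -> (A=0 B=5)
  7. pour(B -> A) -> (A=3 B=2)
Reached target in 7 moves.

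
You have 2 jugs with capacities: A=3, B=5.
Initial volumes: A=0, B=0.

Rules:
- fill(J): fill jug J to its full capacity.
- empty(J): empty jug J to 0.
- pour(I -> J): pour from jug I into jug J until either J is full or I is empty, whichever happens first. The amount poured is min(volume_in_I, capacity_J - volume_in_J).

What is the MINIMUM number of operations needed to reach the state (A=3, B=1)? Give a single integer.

Answer: 7

Derivation:
BFS from (A=0, B=0). One shortest path:
  1. fill(A) -> (A=3 B=0)
  2. pour(A -> B) -> (A=0 B=3)
  3. fill(A) -> (A=3 B=3)
  4. pour(A -> B) -> (A=1 B=5)
  5. empty(B) -> (A=1 B=0)
  6. pour(A -> B) -> (A=0 B=1)
  7. fill(A) -> (A=3 B=1)
Reached target in 7 moves.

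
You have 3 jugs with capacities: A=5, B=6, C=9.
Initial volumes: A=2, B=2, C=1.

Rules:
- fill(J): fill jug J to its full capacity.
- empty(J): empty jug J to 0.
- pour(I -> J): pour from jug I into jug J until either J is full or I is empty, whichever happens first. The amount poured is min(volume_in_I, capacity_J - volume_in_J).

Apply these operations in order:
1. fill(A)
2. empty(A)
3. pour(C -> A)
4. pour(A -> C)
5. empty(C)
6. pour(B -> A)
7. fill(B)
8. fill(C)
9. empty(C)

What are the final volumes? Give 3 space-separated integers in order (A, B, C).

Step 1: fill(A) -> (A=5 B=2 C=1)
Step 2: empty(A) -> (A=0 B=2 C=1)
Step 3: pour(C -> A) -> (A=1 B=2 C=0)
Step 4: pour(A -> C) -> (A=0 B=2 C=1)
Step 5: empty(C) -> (A=0 B=2 C=0)
Step 6: pour(B -> A) -> (A=2 B=0 C=0)
Step 7: fill(B) -> (A=2 B=6 C=0)
Step 8: fill(C) -> (A=2 B=6 C=9)
Step 9: empty(C) -> (A=2 B=6 C=0)

Answer: 2 6 0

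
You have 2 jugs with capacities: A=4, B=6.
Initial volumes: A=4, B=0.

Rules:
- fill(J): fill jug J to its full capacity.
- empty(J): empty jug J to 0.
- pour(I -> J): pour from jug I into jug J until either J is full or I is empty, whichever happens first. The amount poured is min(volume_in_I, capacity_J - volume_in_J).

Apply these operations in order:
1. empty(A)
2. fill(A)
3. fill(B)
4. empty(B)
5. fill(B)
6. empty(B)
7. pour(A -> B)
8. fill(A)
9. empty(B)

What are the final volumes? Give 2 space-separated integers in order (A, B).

Answer: 4 0

Derivation:
Step 1: empty(A) -> (A=0 B=0)
Step 2: fill(A) -> (A=4 B=0)
Step 3: fill(B) -> (A=4 B=6)
Step 4: empty(B) -> (A=4 B=0)
Step 5: fill(B) -> (A=4 B=6)
Step 6: empty(B) -> (A=4 B=0)
Step 7: pour(A -> B) -> (A=0 B=4)
Step 8: fill(A) -> (A=4 B=4)
Step 9: empty(B) -> (A=4 B=0)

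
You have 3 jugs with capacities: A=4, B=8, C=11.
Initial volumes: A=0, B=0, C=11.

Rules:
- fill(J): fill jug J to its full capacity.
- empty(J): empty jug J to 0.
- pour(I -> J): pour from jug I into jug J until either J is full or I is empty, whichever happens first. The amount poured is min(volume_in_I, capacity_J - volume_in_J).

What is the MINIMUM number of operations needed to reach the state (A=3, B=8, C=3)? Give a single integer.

Answer: 5

Derivation:
BFS from (A=0, B=0, C=11). One shortest path:
  1. pour(C -> B) -> (A=0 B=8 C=3)
  2. empty(B) -> (A=0 B=0 C=3)
  3. pour(C -> A) -> (A=3 B=0 C=0)
  4. fill(C) -> (A=3 B=0 C=11)
  5. pour(C -> B) -> (A=3 B=8 C=3)
Reached target in 5 moves.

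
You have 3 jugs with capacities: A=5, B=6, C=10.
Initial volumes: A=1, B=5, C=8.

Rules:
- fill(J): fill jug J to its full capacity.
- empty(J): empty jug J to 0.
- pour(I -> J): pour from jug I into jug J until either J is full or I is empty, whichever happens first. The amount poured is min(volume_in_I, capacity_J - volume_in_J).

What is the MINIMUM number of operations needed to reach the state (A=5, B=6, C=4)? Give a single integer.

Answer: 2

Derivation:
BFS from (A=1, B=5, C=8). One shortest path:
  1. fill(B) -> (A=1 B=6 C=8)
  2. pour(C -> A) -> (A=5 B=6 C=4)
Reached target in 2 moves.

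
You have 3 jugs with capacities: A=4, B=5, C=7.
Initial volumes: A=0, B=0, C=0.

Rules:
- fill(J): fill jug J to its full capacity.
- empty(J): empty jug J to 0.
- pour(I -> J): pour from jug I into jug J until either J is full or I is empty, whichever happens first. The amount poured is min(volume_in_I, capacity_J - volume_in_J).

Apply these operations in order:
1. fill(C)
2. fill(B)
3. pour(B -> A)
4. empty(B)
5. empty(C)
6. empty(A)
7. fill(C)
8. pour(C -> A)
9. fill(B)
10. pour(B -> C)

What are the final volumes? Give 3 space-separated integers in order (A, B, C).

Step 1: fill(C) -> (A=0 B=0 C=7)
Step 2: fill(B) -> (A=0 B=5 C=7)
Step 3: pour(B -> A) -> (A=4 B=1 C=7)
Step 4: empty(B) -> (A=4 B=0 C=7)
Step 5: empty(C) -> (A=4 B=0 C=0)
Step 6: empty(A) -> (A=0 B=0 C=0)
Step 7: fill(C) -> (A=0 B=0 C=7)
Step 8: pour(C -> A) -> (A=4 B=0 C=3)
Step 9: fill(B) -> (A=4 B=5 C=3)
Step 10: pour(B -> C) -> (A=4 B=1 C=7)

Answer: 4 1 7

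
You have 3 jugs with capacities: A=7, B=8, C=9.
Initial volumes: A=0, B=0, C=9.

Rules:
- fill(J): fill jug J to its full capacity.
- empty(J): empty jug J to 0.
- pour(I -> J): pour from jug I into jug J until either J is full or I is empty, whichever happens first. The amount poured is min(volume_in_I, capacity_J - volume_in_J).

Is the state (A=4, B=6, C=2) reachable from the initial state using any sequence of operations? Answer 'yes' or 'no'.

Answer: no

Derivation:
BFS explored all 384 reachable states.
Reachable set includes: (0,0,0), (0,0,1), (0,0,2), (0,0,3), (0,0,4), (0,0,5), (0,0,6), (0,0,7), (0,0,8), (0,0,9), (0,1,0), (0,1,1) ...
Target (A=4, B=6, C=2) not in reachable set → no.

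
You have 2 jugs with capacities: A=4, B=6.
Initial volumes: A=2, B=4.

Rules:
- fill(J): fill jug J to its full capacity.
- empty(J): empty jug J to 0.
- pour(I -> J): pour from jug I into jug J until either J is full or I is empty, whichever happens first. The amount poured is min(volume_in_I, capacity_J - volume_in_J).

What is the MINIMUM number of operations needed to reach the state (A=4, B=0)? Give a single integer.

BFS from (A=2, B=4). One shortest path:
  1. fill(A) -> (A=4 B=4)
  2. empty(B) -> (A=4 B=0)
Reached target in 2 moves.

Answer: 2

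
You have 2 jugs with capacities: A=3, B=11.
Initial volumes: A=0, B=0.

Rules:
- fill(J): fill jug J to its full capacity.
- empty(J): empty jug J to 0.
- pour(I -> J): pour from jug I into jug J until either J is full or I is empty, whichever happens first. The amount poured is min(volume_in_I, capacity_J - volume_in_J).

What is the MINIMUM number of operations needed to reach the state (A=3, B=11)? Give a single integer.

Answer: 2

Derivation:
BFS from (A=0, B=0). One shortest path:
  1. fill(A) -> (A=3 B=0)
  2. fill(B) -> (A=3 B=11)
Reached target in 2 moves.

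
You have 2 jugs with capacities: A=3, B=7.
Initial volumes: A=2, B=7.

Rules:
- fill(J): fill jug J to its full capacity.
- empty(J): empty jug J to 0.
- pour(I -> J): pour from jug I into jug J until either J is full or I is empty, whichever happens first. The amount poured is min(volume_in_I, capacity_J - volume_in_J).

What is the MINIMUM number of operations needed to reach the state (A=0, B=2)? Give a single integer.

BFS from (A=2, B=7). One shortest path:
  1. empty(B) -> (A=2 B=0)
  2. pour(A -> B) -> (A=0 B=2)
Reached target in 2 moves.

Answer: 2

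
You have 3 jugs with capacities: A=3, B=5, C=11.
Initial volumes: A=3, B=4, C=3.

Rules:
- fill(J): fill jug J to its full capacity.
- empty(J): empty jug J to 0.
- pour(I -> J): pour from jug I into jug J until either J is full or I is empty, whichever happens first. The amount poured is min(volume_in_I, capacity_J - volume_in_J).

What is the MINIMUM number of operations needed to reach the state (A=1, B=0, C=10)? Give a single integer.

BFS from (A=3, B=4, C=3). One shortest path:
  1. fill(B) -> (A=3 B=5 C=3)
  2. pour(B -> C) -> (A=3 B=0 C=8)
  3. pour(A -> B) -> (A=0 B=3 C=8)
  4. pour(C -> A) -> (A=3 B=3 C=5)
  5. pour(A -> B) -> (A=1 B=5 C=5)
  6. pour(B -> C) -> (A=1 B=0 C=10)
Reached target in 6 moves.

Answer: 6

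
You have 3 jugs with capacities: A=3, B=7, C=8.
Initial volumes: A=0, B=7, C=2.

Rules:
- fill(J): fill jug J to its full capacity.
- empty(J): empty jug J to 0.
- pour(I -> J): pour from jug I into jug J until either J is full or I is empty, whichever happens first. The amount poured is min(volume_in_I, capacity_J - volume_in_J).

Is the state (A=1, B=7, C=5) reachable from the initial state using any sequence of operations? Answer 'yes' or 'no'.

Answer: yes

Derivation:
BFS from (A=0, B=7, C=2):
  1. pour(B -> C) -> (A=0 B=1 C=8)
  2. pour(C -> A) -> (A=3 B=1 C=5)
  3. empty(A) -> (A=0 B=1 C=5)
  4. pour(B -> A) -> (A=1 B=0 C=5)
  5. fill(B) -> (A=1 B=7 C=5)
Target reached → yes.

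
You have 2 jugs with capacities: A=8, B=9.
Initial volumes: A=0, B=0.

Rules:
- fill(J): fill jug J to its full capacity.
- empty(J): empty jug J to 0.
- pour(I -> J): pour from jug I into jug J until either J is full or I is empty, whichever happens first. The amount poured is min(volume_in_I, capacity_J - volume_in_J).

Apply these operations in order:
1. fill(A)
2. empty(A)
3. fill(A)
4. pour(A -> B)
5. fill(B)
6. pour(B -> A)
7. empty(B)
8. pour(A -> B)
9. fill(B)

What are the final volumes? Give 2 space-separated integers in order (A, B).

Step 1: fill(A) -> (A=8 B=0)
Step 2: empty(A) -> (A=0 B=0)
Step 3: fill(A) -> (A=8 B=0)
Step 4: pour(A -> B) -> (A=0 B=8)
Step 5: fill(B) -> (A=0 B=9)
Step 6: pour(B -> A) -> (A=8 B=1)
Step 7: empty(B) -> (A=8 B=0)
Step 8: pour(A -> B) -> (A=0 B=8)
Step 9: fill(B) -> (A=0 B=9)

Answer: 0 9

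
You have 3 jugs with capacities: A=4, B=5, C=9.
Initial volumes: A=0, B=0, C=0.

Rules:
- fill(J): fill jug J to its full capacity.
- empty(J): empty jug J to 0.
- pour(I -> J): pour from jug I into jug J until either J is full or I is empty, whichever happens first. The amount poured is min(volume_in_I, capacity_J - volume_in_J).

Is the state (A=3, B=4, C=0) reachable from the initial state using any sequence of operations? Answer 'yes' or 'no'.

BFS from (A=0, B=0, C=0):
  1. fill(A) -> (A=4 B=0 C=0)
  2. pour(A -> B) -> (A=0 B=4 C=0)
  3. fill(A) -> (A=4 B=4 C=0)
  4. pour(A -> C) -> (A=0 B=4 C=4)
  5. fill(A) -> (A=4 B=4 C=4)
  6. pour(A -> B) -> (A=3 B=5 C=4)
  7. empty(B) -> (A=3 B=0 C=4)
  8. pour(C -> B) -> (A=3 B=4 C=0)
Target reached → yes.

Answer: yes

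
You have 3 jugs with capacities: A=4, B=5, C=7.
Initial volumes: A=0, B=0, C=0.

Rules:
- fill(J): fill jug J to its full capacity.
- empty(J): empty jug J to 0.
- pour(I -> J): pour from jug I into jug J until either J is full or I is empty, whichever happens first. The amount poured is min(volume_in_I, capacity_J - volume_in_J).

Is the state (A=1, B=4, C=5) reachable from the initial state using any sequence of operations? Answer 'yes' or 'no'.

BFS explored all 168 reachable states.
Reachable set includes: (0,0,0), (0,0,1), (0,0,2), (0,0,3), (0,0,4), (0,0,5), (0,0,6), (0,0,7), (0,1,0), (0,1,1), (0,1,2), (0,1,3) ...
Target (A=1, B=4, C=5) not in reachable set → no.

Answer: no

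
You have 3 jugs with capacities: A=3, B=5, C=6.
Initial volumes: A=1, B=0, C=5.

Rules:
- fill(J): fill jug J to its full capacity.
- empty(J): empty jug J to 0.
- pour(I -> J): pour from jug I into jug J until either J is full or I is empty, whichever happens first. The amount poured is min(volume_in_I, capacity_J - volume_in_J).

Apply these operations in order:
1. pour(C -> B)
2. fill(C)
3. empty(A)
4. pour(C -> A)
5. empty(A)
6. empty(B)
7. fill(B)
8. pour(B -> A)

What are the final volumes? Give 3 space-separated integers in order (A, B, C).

Answer: 3 2 3

Derivation:
Step 1: pour(C -> B) -> (A=1 B=5 C=0)
Step 2: fill(C) -> (A=1 B=5 C=6)
Step 3: empty(A) -> (A=0 B=5 C=6)
Step 4: pour(C -> A) -> (A=3 B=5 C=3)
Step 5: empty(A) -> (A=0 B=5 C=3)
Step 6: empty(B) -> (A=0 B=0 C=3)
Step 7: fill(B) -> (A=0 B=5 C=3)
Step 8: pour(B -> A) -> (A=3 B=2 C=3)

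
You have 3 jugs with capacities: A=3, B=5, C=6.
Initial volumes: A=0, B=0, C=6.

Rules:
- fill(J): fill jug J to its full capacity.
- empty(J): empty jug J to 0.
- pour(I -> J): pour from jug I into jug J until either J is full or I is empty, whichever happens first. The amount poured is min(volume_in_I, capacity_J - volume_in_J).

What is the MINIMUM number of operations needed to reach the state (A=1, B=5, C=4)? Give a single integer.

Answer: 7

Derivation:
BFS from (A=0, B=0, C=6). One shortest path:
  1. fill(A) -> (A=3 B=0 C=6)
  2. pour(C -> B) -> (A=3 B=5 C=1)
  3. empty(B) -> (A=3 B=0 C=1)
  4. pour(A -> B) -> (A=0 B=3 C=1)
  5. pour(C -> A) -> (A=1 B=3 C=0)
  6. fill(C) -> (A=1 B=3 C=6)
  7. pour(C -> B) -> (A=1 B=5 C=4)
Reached target in 7 moves.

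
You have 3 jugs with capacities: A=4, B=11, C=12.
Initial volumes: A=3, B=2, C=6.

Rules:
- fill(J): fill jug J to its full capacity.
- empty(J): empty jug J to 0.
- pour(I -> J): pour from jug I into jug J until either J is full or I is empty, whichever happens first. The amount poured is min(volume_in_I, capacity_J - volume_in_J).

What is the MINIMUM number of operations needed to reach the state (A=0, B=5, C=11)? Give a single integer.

Answer: 4

Derivation:
BFS from (A=3, B=2, C=6). One shortest path:
  1. fill(B) -> (A=3 B=11 C=6)
  2. pour(B -> C) -> (A=3 B=5 C=12)
  3. pour(C -> A) -> (A=4 B=5 C=11)
  4. empty(A) -> (A=0 B=5 C=11)
Reached target in 4 moves.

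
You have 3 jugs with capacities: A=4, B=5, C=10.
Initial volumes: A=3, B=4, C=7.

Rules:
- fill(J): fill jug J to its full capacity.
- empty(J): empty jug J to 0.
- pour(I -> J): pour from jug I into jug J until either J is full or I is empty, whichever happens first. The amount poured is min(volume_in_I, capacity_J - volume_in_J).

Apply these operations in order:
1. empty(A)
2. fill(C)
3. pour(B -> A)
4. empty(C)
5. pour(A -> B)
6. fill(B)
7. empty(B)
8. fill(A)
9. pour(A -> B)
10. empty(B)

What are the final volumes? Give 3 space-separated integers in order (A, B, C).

Answer: 0 0 0

Derivation:
Step 1: empty(A) -> (A=0 B=4 C=7)
Step 2: fill(C) -> (A=0 B=4 C=10)
Step 3: pour(B -> A) -> (A=4 B=0 C=10)
Step 4: empty(C) -> (A=4 B=0 C=0)
Step 5: pour(A -> B) -> (A=0 B=4 C=0)
Step 6: fill(B) -> (A=0 B=5 C=0)
Step 7: empty(B) -> (A=0 B=0 C=0)
Step 8: fill(A) -> (A=4 B=0 C=0)
Step 9: pour(A -> B) -> (A=0 B=4 C=0)
Step 10: empty(B) -> (A=0 B=0 C=0)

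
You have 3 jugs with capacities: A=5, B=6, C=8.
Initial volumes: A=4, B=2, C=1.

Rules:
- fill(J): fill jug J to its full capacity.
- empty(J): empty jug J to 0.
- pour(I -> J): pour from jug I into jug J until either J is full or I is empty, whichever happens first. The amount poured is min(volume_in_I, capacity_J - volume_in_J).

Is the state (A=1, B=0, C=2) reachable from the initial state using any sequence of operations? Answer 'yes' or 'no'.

BFS from (A=4, B=2, C=1):
  1. empty(A) -> (A=0 B=2 C=1)
  2. pour(C -> A) -> (A=1 B=2 C=0)
  3. pour(B -> C) -> (A=1 B=0 C=2)
Target reached → yes.

Answer: yes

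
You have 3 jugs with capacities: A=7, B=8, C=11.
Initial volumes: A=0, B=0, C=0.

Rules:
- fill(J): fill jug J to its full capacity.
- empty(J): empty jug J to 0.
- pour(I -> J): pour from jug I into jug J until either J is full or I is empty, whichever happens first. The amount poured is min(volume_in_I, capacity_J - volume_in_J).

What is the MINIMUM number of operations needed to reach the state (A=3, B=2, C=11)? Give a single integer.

BFS from (A=0, B=0, C=0). One shortest path:
  1. fill(B) -> (A=0 B=8 C=0)
  2. pour(B -> A) -> (A=7 B=1 C=0)
  3. pour(A -> C) -> (A=0 B=1 C=7)
  4. pour(B -> A) -> (A=1 B=0 C=7)
  5. fill(B) -> (A=1 B=8 C=7)
  6. pour(B -> A) -> (A=7 B=2 C=7)
  7. pour(A -> C) -> (A=3 B=2 C=11)
Reached target in 7 moves.

Answer: 7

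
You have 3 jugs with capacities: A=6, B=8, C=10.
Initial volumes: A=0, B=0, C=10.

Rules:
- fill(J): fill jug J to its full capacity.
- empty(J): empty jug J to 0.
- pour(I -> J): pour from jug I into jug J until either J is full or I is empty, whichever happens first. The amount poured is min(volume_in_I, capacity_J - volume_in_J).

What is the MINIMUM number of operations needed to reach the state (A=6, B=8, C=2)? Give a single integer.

BFS from (A=0, B=0, C=10). One shortest path:
  1. fill(A) -> (A=6 B=0 C=10)
  2. pour(C -> B) -> (A=6 B=8 C=2)
Reached target in 2 moves.

Answer: 2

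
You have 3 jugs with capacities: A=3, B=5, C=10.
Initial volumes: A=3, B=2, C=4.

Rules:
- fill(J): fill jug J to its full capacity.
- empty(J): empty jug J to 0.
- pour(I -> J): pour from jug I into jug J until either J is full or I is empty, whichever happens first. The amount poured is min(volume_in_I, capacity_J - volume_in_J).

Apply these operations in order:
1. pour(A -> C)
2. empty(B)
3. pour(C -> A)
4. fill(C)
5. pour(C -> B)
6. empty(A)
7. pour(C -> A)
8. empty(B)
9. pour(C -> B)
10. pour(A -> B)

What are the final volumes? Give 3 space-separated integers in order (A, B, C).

Step 1: pour(A -> C) -> (A=0 B=2 C=7)
Step 2: empty(B) -> (A=0 B=0 C=7)
Step 3: pour(C -> A) -> (A=3 B=0 C=4)
Step 4: fill(C) -> (A=3 B=0 C=10)
Step 5: pour(C -> B) -> (A=3 B=5 C=5)
Step 6: empty(A) -> (A=0 B=5 C=5)
Step 7: pour(C -> A) -> (A=3 B=5 C=2)
Step 8: empty(B) -> (A=3 B=0 C=2)
Step 9: pour(C -> B) -> (A=3 B=2 C=0)
Step 10: pour(A -> B) -> (A=0 B=5 C=0)

Answer: 0 5 0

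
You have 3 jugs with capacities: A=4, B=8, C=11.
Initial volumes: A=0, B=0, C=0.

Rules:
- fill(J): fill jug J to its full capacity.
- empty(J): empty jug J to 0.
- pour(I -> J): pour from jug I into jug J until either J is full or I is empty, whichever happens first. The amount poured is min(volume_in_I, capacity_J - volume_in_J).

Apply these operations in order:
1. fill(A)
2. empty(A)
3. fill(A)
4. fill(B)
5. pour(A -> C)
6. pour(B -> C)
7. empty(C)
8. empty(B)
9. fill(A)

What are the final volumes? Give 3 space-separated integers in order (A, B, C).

Step 1: fill(A) -> (A=4 B=0 C=0)
Step 2: empty(A) -> (A=0 B=0 C=0)
Step 3: fill(A) -> (A=4 B=0 C=0)
Step 4: fill(B) -> (A=4 B=8 C=0)
Step 5: pour(A -> C) -> (A=0 B=8 C=4)
Step 6: pour(B -> C) -> (A=0 B=1 C=11)
Step 7: empty(C) -> (A=0 B=1 C=0)
Step 8: empty(B) -> (A=0 B=0 C=0)
Step 9: fill(A) -> (A=4 B=0 C=0)

Answer: 4 0 0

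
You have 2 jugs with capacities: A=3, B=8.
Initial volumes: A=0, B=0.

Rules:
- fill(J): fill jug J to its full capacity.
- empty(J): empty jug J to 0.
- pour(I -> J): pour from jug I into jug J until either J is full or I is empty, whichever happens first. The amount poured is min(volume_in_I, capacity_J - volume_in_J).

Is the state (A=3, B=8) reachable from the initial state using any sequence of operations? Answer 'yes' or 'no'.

Answer: yes

Derivation:
BFS from (A=0, B=0):
  1. fill(A) -> (A=3 B=0)
  2. fill(B) -> (A=3 B=8)
Target reached → yes.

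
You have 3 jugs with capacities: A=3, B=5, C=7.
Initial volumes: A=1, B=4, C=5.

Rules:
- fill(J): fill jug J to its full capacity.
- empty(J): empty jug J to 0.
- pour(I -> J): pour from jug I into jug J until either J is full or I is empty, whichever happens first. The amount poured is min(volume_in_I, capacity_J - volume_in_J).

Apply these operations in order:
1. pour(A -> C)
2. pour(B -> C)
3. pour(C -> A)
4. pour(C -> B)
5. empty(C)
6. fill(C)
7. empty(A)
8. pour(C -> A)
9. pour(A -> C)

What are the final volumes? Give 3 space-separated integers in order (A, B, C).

Answer: 0 5 7

Derivation:
Step 1: pour(A -> C) -> (A=0 B=4 C=6)
Step 2: pour(B -> C) -> (A=0 B=3 C=7)
Step 3: pour(C -> A) -> (A=3 B=3 C=4)
Step 4: pour(C -> B) -> (A=3 B=5 C=2)
Step 5: empty(C) -> (A=3 B=5 C=0)
Step 6: fill(C) -> (A=3 B=5 C=7)
Step 7: empty(A) -> (A=0 B=5 C=7)
Step 8: pour(C -> A) -> (A=3 B=5 C=4)
Step 9: pour(A -> C) -> (A=0 B=5 C=7)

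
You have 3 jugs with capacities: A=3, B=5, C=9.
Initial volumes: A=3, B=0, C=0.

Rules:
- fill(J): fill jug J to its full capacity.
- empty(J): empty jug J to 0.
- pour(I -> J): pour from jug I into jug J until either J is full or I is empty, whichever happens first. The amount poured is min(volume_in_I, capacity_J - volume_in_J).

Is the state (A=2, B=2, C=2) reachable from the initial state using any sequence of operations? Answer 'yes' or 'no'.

Answer: no

Derivation:
BFS explored all 176 reachable states.
Reachable set includes: (0,0,0), (0,0,1), (0,0,2), (0,0,3), (0,0,4), (0,0,5), (0,0,6), (0,0,7), (0,0,8), (0,0,9), (0,1,0), (0,1,1) ...
Target (A=2, B=2, C=2) not in reachable set → no.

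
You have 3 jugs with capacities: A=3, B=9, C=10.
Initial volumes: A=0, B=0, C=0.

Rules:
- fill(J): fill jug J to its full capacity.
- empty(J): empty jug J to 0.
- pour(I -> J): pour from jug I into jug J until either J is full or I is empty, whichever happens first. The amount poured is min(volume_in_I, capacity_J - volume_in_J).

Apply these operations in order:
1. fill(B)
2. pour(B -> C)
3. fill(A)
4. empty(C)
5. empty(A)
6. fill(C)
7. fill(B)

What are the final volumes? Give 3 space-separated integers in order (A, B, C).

Step 1: fill(B) -> (A=0 B=9 C=0)
Step 2: pour(B -> C) -> (A=0 B=0 C=9)
Step 3: fill(A) -> (A=3 B=0 C=9)
Step 4: empty(C) -> (A=3 B=0 C=0)
Step 5: empty(A) -> (A=0 B=0 C=0)
Step 6: fill(C) -> (A=0 B=0 C=10)
Step 7: fill(B) -> (A=0 B=9 C=10)

Answer: 0 9 10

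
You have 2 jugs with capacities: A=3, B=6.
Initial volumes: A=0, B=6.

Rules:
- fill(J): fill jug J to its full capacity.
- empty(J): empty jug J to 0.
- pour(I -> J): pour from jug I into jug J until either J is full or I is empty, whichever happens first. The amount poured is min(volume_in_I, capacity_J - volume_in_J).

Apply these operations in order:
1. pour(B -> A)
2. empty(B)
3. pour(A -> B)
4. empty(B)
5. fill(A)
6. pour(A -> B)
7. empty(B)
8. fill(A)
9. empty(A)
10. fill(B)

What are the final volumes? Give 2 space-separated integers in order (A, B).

Answer: 0 6

Derivation:
Step 1: pour(B -> A) -> (A=3 B=3)
Step 2: empty(B) -> (A=3 B=0)
Step 3: pour(A -> B) -> (A=0 B=3)
Step 4: empty(B) -> (A=0 B=0)
Step 5: fill(A) -> (A=3 B=0)
Step 6: pour(A -> B) -> (A=0 B=3)
Step 7: empty(B) -> (A=0 B=0)
Step 8: fill(A) -> (A=3 B=0)
Step 9: empty(A) -> (A=0 B=0)
Step 10: fill(B) -> (A=0 B=6)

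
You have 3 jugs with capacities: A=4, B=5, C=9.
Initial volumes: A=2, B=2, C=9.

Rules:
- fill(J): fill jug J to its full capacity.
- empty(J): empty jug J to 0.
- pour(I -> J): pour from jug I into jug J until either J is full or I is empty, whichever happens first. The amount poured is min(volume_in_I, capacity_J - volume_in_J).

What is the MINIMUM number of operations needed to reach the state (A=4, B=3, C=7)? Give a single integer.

BFS from (A=2, B=2, C=9). One shortest path:
  1. pour(C -> A) -> (A=4 B=2 C=7)
  2. empty(A) -> (A=0 B=2 C=7)
  3. pour(B -> A) -> (A=2 B=0 C=7)
  4. fill(B) -> (A=2 B=5 C=7)
  5. pour(B -> A) -> (A=4 B=3 C=7)
Reached target in 5 moves.

Answer: 5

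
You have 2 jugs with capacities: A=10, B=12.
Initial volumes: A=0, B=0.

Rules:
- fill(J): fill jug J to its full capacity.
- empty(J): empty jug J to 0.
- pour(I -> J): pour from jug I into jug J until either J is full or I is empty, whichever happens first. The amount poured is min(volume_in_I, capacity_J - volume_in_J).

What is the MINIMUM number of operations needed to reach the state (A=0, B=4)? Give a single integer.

BFS from (A=0, B=0). One shortest path:
  1. fill(B) -> (A=0 B=12)
  2. pour(B -> A) -> (A=10 B=2)
  3. empty(A) -> (A=0 B=2)
  4. pour(B -> A) -> (A=2 B=0)
  5. fill(B) -> (A=2 B=12)
  6. pour(B -> A) -> (A=10 B=4)
  7. empty(A) -> (A=0 B=4)
Reached target in 7 moves.

Answer: 7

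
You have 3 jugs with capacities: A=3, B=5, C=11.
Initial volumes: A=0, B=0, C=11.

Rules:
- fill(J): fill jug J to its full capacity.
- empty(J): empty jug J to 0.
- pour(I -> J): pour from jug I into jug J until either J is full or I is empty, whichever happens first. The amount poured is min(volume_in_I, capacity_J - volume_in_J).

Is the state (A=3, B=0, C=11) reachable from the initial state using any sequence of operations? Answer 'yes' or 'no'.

BFS from (A=0, B=0, C=11):
  1. fill(A) -> (A=3 B=0 C=11)
Target reached → yes.

Answer: yes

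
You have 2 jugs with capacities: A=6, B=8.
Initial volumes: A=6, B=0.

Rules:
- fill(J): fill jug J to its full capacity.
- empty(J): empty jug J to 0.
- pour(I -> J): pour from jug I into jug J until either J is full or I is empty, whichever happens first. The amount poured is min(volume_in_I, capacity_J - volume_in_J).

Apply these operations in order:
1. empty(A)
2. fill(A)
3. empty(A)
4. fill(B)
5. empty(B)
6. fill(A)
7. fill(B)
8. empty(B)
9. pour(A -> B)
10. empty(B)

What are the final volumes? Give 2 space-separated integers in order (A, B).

Answer: 0 0

Derivation:
Step 1: empty(A) -> (A=0 B=0)
Step 2: fill(A) -> (A=6 B=0)
Step 3: empty(A) -> (A=0 B=0)
Step 4: fill(B) -> (A=0 B=8)
Step 5: empty(B) -> (A=0 B=0)
Step 6: fill(A) -> (A=6 B=0)
Step 7: fill(B) -> (A=6 B=8)
Step 8: empty(B) -> (A=6 B=0)
Step 9: pour(A -> B) -> (A=0 B=6)
Step 10: empty(B) -> (A=0 B=0)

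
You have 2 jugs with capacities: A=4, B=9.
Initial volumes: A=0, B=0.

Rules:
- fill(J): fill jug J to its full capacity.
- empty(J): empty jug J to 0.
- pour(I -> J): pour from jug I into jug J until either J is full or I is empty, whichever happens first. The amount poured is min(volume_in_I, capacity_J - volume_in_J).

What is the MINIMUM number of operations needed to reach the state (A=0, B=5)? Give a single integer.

Answer: 3

Derivation:
BFS from (A=0, B=0). One shortest path:
  1. fill(B) -> (A=0 B=9)
  2. pour(B -> A) -> (A=4 B=5)
  3. empty(A) -> (A=0 B=5)
Reached target in 3 moves.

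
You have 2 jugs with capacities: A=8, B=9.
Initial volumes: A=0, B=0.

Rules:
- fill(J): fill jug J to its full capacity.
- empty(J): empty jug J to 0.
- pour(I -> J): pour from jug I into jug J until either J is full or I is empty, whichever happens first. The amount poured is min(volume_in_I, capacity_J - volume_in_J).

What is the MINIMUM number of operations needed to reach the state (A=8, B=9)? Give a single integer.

Answer: 2

Derivation:
BFS from (A=0, B=0). One shortest path:
  1. fill(A) -> (A=8 B=0)
  2. fill(B) -> (A=8 B=9)
Reached target in 2 moves.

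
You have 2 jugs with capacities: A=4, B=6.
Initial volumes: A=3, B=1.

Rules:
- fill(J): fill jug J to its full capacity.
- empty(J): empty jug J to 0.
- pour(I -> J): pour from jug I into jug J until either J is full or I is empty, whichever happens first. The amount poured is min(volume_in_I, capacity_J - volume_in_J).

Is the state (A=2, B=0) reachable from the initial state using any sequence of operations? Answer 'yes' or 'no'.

Answer: yes

Derivation:
BFS from (A=3, B=1):
  1. pour(A -> B) -> (A=0 B=4)
  2. fill(A) -> (A=4 B=4)
  3. pour(A -> B) -> (A=2 B=6)
  4. empty(B) -> (A=2 B=0)
Target reached → yes.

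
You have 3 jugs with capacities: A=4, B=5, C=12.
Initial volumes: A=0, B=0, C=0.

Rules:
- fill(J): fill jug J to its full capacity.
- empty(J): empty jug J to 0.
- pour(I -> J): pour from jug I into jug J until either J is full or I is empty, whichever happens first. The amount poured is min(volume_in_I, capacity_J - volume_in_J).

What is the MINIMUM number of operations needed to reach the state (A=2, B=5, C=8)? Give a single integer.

Answer: 8

Derivation:
BFS from (A=0, B=0, C=0). One shortest path:
  1. fill(B) -> (A=0 B=5 C=0)
  2. pour(B -> C) -> (A=0 B=0 C=5)
  3. fill(B) -> (A=0 B=5 C=5)
  4. pour(B -> C) -> (A=0 B=0 C=10)
  5. fill(B) -> (A=0 B=5 C=10)
  6. pour(B -> A) -> (A=4 B=1 C=10)
  7. pour(A -> C) -> (A=2 B=1 C=12)
  8. pour(C -> B) -> (A=2 B=5 C=8)
Reached target in 8 moves.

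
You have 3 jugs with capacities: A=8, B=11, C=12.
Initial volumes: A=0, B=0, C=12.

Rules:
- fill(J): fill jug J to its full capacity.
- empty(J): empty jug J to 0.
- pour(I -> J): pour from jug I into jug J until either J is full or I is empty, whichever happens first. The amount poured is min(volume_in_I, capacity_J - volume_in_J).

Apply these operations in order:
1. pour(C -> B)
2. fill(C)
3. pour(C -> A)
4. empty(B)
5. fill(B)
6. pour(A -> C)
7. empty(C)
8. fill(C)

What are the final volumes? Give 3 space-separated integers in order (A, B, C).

Answer: 0 11 12

Derivation:
Step 1: pour(C -> B) -> (A=0 B=11 C=1)
Step 2: fill(C) -> (A=0 B=11 C=12)
Step 3: pour(C -> A) -> (A=8 B=11 C=4)
Step 4: empty(B) -> (A=8 B=0 C=4)
Step 5: fill(B) -> (A=8 B=11 C=4)
Step 6: pour(A -> C) -> (A=0 B=11 C=12)
Step 7: empty(C) -> (A=0 B=11 C=0)
Step 8: fill(C) -> (A=0 B=11 C=12)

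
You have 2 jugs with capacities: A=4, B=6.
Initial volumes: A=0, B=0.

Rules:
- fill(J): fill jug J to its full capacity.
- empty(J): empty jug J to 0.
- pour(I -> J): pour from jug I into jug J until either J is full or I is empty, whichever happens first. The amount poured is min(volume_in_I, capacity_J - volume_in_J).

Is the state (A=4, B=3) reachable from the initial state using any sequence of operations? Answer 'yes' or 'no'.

Answer: no

Derivation:
BFS explored all 10 reachable states.
Reachable set includes: (0,0), (0,2), (0,4), (0,6), (2,0), (2,6), (4,0), (4,2), (4,4), (4,6)
Target (A=4, B=3) not in reachable set → no.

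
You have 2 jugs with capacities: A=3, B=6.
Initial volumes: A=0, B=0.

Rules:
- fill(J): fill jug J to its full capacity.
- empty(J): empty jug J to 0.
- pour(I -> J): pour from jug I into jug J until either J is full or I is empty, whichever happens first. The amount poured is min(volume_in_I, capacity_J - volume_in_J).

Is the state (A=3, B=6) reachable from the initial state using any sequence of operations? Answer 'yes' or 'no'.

BFS from (A=0, B=0):
  1. fill(A) -> (A=3 B=0)
  2. fill(B) -> (A=3 B=6)
Target reached → yes.

Answer: yes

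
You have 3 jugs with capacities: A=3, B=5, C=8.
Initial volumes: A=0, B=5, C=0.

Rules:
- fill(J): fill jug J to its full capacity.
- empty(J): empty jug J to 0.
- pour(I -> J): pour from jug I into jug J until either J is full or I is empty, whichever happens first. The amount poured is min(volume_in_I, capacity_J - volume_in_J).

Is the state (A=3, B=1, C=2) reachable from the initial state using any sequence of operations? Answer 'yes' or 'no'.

BFS from (A=0, B=5, C=0):
  1. fill(A) -> (A=3 B=5 C=0)
  2. empty(B) -> (A=3 B=0 C=0)
  3. pour(A -> B) -> (A=0 B=3 C=0)
  4. fill(A) -> (A=3 B=3 C=0)
  5. pour(A -> B) -> (A=1 B=5 C=0)
  6. pour(B -> C) -> (A=1 B=0 C=5)
  7. pour(A -> B) -> (A=0 B=1 C=5)
  8. pour(C -> A) -> (A=3 B=1 C=2)
Target reached → yes.

Answer: yes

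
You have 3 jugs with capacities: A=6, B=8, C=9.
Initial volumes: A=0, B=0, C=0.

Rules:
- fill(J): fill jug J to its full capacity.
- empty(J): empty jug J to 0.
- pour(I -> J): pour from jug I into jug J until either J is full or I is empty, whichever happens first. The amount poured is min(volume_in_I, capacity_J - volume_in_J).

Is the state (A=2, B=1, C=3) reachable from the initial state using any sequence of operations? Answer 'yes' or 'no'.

BFS explored all 350 reachable states.
Reachable set includes: (0,0,0), (0,0,1), (0,0,2), (0,0,3), (0,0,4), (0,0,5), (0,0,6), (0,0,7), (0,0,8), (0,0,9), (0,1,0), (0,1,1) ...
Target (A=2, B=1, C=3) not in reachable set → no.

Answer: no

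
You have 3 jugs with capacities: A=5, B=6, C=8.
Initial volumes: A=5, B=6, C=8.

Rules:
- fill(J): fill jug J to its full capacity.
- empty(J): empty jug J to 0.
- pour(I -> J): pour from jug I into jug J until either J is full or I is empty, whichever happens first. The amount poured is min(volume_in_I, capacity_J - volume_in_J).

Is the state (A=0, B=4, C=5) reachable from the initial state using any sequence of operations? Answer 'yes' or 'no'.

BFS from (A=5, B=6, C=8):
  1. empty(A) -> (A=0 B=6 C=8)
  2. pour(B -> A) -> (A=5 B=1 C=8)
  3. empty(A) -> (A=0 B=1 C=8)
  4. pour(C -> A) -> (A=5 B=1 C=3)
  5. pour(C -> B) -> (A=5 B=4 C=0)
  6. pour(A -> C) -> (A=0 B=4 C=5)
Target reached → yes.

Answer: yes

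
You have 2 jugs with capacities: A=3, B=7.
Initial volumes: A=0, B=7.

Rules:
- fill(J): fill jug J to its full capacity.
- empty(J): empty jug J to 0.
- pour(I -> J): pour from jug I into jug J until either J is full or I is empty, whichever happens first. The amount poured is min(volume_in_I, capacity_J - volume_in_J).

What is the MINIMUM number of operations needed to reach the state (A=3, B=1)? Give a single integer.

Answer: 3

Derivation:
BFS from (A=0, B=7). One shortest path:
  1. pour(B -> A) -> (A=3 B=4)
  2. empty(A) -> (A=0 B=4)
  3. pour(B -> A) -> (A=3 B=1)
Reached target in 3 moves.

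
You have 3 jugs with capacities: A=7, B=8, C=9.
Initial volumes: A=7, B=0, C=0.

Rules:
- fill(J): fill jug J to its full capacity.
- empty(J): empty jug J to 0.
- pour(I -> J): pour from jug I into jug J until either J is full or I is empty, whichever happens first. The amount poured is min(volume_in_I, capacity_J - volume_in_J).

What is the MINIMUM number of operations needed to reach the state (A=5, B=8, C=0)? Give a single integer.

BFS from (A=7, B=0, C=0). One shortest path:
  1. fill(B) -> (A=7 B=8 C=0)
  2. pour(A -> C) -> (A=0 B=8 C=7)
  3. fill(A) -> (A=7 B=8 C=7)
  4. pour(A -> C) -> (A=5 B=8 C=9)
  5. empty(C) -> (A=5 B=8 C=0)
Reached target in 5 moves.

Answer: 5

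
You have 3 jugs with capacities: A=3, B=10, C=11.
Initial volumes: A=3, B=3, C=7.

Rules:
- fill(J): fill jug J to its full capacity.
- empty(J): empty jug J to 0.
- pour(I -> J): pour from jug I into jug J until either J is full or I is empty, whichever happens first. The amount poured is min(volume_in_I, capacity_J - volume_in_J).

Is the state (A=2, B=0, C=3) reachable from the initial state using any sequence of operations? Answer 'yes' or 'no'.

BFS from (A=3, B=3, C=7):
  1. pour(A -> C) -> (A=0 B=3 C=10)
  2. fill(A) -> (A=3 B=3 C=10)
  3. pour(A -> C) -> (A=2 B=3 C=11)
  4. empty(C) -> (A=2 B=3 C=0)
  5. pour(B -> C) -> (A=2 B=0 C=3)
Target reached → yes.

Answer: yes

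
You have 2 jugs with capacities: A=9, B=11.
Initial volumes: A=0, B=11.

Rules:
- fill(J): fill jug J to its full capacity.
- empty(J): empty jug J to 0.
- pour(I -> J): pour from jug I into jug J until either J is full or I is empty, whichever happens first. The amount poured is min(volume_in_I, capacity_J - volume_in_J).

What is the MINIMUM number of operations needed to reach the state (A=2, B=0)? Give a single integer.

BFS from (A=0, B=11). One shortest path:
  1. pour(B -> A) -> (A=9 B=2)
  2. empty(A) -> (A=0 B=2)
  3. pour(B -> A) -> (A=2 B=0)
Reached target in 3 moves.

Answer: 3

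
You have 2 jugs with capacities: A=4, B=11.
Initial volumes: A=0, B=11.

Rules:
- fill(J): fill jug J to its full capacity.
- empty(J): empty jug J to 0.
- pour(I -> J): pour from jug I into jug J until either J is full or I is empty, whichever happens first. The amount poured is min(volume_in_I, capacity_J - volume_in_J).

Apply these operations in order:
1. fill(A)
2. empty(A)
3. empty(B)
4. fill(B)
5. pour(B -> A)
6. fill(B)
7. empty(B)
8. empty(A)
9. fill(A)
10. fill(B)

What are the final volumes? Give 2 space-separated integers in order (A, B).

Answer: 4 11

Derivation:
Step 1: fill(A) -> (A=4 B=11)
Step 2: empty(A) -> (A=0 B=11)
Step 3: empty(B) -> (A=0 B=0)
Step 4: fill(B) -> (A=0 B=11)
Step 5: pour(B -> A) -> (A=4 B=7)
Step 6: fill(B) -> (A=4 B=11)
Step 7: empty(B) -> (A=4 B=0)
Step 8: empty(A) -> (A=0 B=0)
Step 9: fill(A) -> (A=4 B=0)
Step 10: fill(B) -> (A=4 B=11)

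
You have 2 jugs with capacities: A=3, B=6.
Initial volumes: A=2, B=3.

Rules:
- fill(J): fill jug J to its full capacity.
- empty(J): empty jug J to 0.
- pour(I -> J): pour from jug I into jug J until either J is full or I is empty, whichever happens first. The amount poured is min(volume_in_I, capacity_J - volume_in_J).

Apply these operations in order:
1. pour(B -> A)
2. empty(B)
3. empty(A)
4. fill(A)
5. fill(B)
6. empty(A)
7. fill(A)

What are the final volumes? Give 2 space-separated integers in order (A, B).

Step 1: pour(B -> A) -> (A=3 B=2)
Step 2: empty(B) -> (A=3 B=0)
Step 3: empty(A) -> (A=0 B=0)
Step 4: fill(A) -> (A=3 B=0)
Step 5: fill(B) -> (A=3 B=6)
Step 6: empty(A) -> (A=0 B=6)
Step 7: fill(A) -> (A=3 B=6)

Answer: 3 6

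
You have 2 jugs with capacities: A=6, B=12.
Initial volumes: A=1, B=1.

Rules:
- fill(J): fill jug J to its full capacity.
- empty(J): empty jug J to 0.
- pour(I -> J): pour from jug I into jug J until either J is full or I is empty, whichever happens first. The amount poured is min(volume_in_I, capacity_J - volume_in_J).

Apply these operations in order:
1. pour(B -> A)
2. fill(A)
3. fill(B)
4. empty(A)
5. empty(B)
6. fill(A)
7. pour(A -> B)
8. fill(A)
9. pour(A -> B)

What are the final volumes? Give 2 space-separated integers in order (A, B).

Step 1: pour(B -> A) -> (A=2 B=0)
Step 2: fill(A) -> (A=6 B=0)
Step 3: fill(B) -> (A=6 B=12)
Step 4: empty(A) -> (A=0 B=12)
Step 5: empty(B) -> (A=0 B=0)
Step 6: fill(A) -> (A=6 B=0)
Step 7: pour(A -> B) -> (A=0 B=6)
Step 8: fill(A) -> (A=6 B=6)
Step 9: pour(A -> B) -> (A=0 B=12)

Answer: 0 12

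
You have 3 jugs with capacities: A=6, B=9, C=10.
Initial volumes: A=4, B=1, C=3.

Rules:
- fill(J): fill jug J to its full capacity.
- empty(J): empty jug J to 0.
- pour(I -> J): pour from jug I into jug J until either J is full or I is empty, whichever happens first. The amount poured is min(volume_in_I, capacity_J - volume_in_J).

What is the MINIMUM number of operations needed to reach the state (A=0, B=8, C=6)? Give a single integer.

Answer: 4

Derivation:
BFS from (A=4, B=1, C=3). One shortest path:
  1. pour(A -> B) -> (A=0 B=5 C=3)
  2. fill(A) -> (A=6 B=5 C=3)
  3. pour(C -> B) -> (A=6 B=8 C=0)
  4. pour(A -> C) -> (A=0 B=8 C=6)
Reached target in 4 moves.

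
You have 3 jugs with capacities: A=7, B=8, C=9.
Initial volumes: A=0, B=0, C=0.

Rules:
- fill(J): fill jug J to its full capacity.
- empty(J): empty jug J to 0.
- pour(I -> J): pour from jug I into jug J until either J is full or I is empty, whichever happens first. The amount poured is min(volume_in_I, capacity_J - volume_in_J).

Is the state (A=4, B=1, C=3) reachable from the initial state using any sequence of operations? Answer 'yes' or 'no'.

Answer: no

Derivation:
BFS explored all 384 reachable states.
Reachable set includes: (0,0,0), (0,0,1), (0,0,2), (0,0,3), (0,0,4), (0,0,5), (0,0,6), (0,0,7), (0,0,8), (0,0,9), (0,1,0), (0,1,1) ...
Target (A=4, B=1, C=3) not in reachable set → no.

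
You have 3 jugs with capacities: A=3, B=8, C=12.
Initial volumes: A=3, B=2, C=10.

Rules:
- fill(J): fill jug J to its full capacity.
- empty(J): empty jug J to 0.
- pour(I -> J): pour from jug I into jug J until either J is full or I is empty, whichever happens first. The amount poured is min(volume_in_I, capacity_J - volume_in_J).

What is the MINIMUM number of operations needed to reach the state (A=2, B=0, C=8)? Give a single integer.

Answer: 5

Derivation:
BFS from (A=3, B=2, C=10). One shortest path:
  1. empty(A) -> (A=0 B=2 C=10)
  2. empty(B) -> (A=0 B=0 C=10)
  3. pour(C -> B) -> (A=0 B=8 C=2)
  4. pour(C -> A) -> (A=2 B=8 C=0)
  5. pour(B -> C) -> (A=2 B=0 C=8)
Reached target in 5 moves.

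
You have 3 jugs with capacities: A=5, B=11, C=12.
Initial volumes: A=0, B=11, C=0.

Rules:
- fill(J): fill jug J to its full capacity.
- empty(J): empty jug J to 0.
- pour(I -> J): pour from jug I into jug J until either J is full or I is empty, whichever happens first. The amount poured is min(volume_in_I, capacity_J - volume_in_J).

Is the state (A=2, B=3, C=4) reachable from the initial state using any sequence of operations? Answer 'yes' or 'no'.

BFS explored all 496 reachable states.
Reachable set includes: (0,0,0), (0,0,1), (0,0,2), (0,0,3), (0,0,4), (0,0,5), (0,0,6), (0,0,7), (0,0,8), (0,0,9), (0,0,10), (0,0,11) ...
Target (A=2, B=3, C=4) not in reachable set → no.

Answer: no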